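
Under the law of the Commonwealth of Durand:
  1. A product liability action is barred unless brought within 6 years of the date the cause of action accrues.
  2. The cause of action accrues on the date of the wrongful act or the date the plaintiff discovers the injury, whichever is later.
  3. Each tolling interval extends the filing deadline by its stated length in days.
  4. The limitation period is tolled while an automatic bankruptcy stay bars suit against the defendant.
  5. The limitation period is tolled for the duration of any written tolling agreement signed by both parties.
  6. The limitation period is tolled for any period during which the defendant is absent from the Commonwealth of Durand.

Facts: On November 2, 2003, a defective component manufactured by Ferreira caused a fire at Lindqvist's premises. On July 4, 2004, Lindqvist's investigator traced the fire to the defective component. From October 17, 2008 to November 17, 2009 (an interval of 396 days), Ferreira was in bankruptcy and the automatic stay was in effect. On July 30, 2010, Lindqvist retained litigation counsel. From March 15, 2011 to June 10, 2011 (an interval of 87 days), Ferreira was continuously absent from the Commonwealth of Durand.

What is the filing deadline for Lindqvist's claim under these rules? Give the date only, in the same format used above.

Taking the later of the act (November 2, 2003) and discovery (July 4, 2004), the claim accrued on July 4, 2004.
The untolled deadline — 6 years after July 4, 2004 — is July 4, 2010.
The period was tolled for 396 days by the automatic bankruptcy stay (October 17, 2008 to November 17, 2009), pushing the deadline to August 4, 2011.
The period was tolled for 87 days by the defendant's absence from the jurisdiction (March 15, 2011 to June 10, 2011), pushing the deadline to October 30, 2011.
None of the other events listed affects the running of the period under the stated rules.

October 30, 2011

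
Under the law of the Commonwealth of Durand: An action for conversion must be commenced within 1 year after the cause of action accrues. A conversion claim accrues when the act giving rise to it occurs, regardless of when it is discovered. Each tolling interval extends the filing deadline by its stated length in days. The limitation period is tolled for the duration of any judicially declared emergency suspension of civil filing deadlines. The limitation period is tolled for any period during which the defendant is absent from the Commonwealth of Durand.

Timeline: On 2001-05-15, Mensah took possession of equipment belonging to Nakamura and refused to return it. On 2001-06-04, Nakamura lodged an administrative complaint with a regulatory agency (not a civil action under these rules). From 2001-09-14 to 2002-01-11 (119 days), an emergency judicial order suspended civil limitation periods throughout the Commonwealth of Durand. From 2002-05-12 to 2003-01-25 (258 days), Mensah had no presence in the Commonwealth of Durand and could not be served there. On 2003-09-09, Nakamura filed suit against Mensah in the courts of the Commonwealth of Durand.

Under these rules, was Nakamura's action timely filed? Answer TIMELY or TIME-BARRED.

TIME-BARRED

The claim accrued on 2001-05-15, when the wrongful act occurred.
Adding the 1 year base period to 2001-05-15 gives a deadline of 2002-05-15, before any tolling.
Because the emergency suspension of filing deadlines ran from 2001-09-14 to 2002-01-11, the deadline is extended by 119 days to 2002-09-11.
Because the defendant's absence from the jurisdiction ran from 2002-05-12 to 2003-01-25, the deadline is extended by 258 days to 2003-05-27.
None of the other events listed affects the running of the period under the stated rules.
Filing on 2003-09-09 missed the 2003-05-27 deadline — the action is time-barred.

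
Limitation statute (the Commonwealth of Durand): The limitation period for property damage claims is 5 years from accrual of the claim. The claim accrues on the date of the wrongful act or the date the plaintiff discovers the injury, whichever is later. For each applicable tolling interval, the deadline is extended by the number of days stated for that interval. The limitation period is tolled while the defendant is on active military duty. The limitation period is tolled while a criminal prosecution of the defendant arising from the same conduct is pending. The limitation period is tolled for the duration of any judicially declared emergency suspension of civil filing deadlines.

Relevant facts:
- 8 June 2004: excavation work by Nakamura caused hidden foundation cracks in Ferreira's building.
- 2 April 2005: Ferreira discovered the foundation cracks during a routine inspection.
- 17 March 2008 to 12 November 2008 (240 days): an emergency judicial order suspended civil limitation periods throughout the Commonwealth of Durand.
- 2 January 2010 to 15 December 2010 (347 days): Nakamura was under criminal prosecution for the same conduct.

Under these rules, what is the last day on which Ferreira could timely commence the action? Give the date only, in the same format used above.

Because discovery on 2 April 2005 post-dates the 8 June 2004 act, accrual under the later-of rule falls on 2 April 2005.
The untolled deadline — 5 years after 2 April 2005 — is 2 April 2010.
The period was tolled for 240 days by the emergency suspension of filing deadlines (17 March 2008 to 12 November 2008), pushing the deadline to 28 November 2010.
The pending criminal prosecution from 2 January 2010 to 15 December 2010 tolled the period for 347 days, extending the deadline to 10 November 2011.

10 November 2011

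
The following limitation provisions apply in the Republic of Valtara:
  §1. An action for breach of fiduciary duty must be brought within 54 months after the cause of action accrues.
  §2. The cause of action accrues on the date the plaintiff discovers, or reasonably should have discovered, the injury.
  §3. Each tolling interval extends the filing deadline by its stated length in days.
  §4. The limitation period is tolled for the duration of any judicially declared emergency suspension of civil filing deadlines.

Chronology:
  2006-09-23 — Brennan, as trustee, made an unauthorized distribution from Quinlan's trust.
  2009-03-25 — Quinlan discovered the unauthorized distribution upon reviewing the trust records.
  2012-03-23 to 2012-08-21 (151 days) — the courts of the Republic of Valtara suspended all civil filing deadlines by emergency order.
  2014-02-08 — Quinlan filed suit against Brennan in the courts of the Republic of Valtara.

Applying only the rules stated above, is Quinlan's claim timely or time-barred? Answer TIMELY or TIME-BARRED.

Accrual is tied to discovery, so the period began on 2009-03-25 rather than on 2006-09-23 when the act occurred.
54 months from 2009-03-25 is 2013-09-25.
Because the emergency suspension of filing deadlines ran from 2012-03-23 to 2012-08-21, the deadline is extended by 151 days to 2014-02-23.
The 2014-02-08 filing precedes the 2014-02-23 deadline; the claim is timely.

TIMELY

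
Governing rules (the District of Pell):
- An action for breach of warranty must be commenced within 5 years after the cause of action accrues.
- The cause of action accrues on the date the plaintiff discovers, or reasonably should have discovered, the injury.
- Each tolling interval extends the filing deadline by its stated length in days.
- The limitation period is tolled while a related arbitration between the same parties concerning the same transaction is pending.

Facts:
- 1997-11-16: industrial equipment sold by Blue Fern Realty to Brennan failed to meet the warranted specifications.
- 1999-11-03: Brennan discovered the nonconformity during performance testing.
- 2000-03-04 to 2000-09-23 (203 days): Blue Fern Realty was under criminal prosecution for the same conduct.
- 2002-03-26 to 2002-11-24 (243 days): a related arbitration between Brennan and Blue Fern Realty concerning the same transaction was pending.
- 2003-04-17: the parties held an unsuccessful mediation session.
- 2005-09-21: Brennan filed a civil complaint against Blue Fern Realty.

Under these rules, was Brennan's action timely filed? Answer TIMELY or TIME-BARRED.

Under the discovery rule, the claim accrued on 1999-11-03, when Brennan discovered the injury — not on the 1997-11-16 date of the underlying act.
Adding the 5 years base period to 1999-11-03 gives a deadline of 2004-11-03, before any tolling.
The period was tolled for 243 days by the pending related arbitration (2002-03-26 to 2002-11-24), pushing the deadline to 2005-07-04.
No stated provision tolls the period for a criminal prosecution, so the interval from 2000-03-04 to 2000-09-23 has no effect on the deadline.
None of the other events listed affects the running of the period under the stated rules.
Filing on 2005-09-21 missed the 2005-07-04 deadline — the action is time-barred.

TIME-BARRED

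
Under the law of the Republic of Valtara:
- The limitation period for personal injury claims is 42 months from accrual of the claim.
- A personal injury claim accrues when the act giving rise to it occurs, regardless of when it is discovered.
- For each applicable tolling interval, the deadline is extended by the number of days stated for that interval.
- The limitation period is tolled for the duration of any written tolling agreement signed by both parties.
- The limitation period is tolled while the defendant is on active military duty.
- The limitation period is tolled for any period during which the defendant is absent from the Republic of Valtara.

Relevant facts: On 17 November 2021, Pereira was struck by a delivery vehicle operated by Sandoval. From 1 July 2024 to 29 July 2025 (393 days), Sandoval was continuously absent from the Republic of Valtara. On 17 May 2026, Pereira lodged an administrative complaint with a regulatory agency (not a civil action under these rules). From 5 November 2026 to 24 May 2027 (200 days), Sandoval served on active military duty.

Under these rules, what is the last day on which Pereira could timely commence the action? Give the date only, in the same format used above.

The claim accrued on 17 November 2021, when the wrongful act occurred.
Adding the 42 months base period to 17 November 2021 gives a deadline of 17 May 2025, before any tolling.
The period was tolled for 393 days by the defendant's absence from the jurisdiction (1 July 2024 to 29 July 2025), pushing the deadline to 14 June 2026.
The defendant's active military service from 5 November 2026 to 24 May 2027 began after the period had already run on 14 June 2026, so it has no tolling effect.
Nothing else in the chronology tolls or restarts the period.

14 June 2026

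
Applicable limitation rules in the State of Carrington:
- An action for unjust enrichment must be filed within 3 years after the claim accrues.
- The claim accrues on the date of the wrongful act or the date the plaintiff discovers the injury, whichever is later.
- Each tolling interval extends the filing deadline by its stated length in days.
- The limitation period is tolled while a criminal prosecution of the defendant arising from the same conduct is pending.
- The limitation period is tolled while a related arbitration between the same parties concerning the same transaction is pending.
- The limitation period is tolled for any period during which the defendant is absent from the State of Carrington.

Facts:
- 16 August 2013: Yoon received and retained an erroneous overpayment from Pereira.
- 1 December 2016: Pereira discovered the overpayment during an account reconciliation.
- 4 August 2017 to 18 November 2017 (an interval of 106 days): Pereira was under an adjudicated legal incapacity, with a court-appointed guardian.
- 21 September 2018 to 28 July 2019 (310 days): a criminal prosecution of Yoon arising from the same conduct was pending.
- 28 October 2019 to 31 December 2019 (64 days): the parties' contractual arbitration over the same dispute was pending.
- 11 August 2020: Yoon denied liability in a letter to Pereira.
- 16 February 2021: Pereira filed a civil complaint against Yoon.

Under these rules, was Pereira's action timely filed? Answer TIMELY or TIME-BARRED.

Taking the later of the act (16 August 2013) and discovery (1 December 2016), the claim accrued on 1 December 2016.
3 years from 1 December 2016 is 1 December 2019.
The pending criminal prosecution from 21 September 2018 to 28 July 2019 tolled the period for 310 days, extending the deadline to 6 October 2020.
The period was tolled for 64 days by the pending related arbitration (28 October 2019 to 31 December 2019), pushing the deadline to 9 December 2020.
No stated provision tolls the period for the plaintiff's incapacity, so the interval from 4 August 2017 to 18 November 2017 has no effect on the deadline.
Nothing else in the chronology tolls or restarts the period.
Pereira filed on 16 February 2021, after the 9 December 2020 deadline, so the action is time-barred.

TIME-BARRED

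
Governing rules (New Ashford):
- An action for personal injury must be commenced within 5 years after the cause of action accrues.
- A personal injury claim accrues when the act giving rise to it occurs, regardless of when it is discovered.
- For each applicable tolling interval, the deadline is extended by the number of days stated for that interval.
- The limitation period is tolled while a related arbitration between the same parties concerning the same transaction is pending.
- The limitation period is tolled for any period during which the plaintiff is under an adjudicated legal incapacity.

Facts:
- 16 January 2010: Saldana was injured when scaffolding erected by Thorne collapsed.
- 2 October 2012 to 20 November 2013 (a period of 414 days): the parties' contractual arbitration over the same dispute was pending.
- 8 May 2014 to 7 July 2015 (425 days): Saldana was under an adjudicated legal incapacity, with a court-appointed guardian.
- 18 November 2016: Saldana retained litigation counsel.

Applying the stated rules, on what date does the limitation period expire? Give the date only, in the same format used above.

The limitation period began to run on 16 January 2010.
Adding the 5 years base period to 16 January 2010 gives a deadline of 16 January 2015, before any tolling.
Because the pending related arbitration ran from 2 October 2012 to 20 November 2013, the deadline is extended by 414 days to 5 March 2016.
The plaintiff's legal incapacity from 8 May 2014 to 7 July 2015 tolled the period for 425 days, extending the deadline to 4 May 2017.
None of the other events listed affects the running of the period under the stated rules.

4 May 2017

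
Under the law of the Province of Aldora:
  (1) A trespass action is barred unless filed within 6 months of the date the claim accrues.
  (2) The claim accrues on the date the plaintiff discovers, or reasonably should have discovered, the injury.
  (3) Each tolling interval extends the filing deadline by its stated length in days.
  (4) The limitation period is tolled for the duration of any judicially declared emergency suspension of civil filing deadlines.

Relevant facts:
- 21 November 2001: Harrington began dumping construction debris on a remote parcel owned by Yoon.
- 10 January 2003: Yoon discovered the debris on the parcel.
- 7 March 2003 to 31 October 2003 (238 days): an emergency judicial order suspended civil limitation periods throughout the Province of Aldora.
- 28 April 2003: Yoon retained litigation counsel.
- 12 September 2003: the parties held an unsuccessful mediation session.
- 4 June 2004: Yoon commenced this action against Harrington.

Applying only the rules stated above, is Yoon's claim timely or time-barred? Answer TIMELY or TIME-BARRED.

TIME-BARRED

The claim did not accrue until Yoon discovered the injury on 10 January 2003; the 21 November 2001 act date does not start the clock under the stated rule.
The untolled deadline — 6 months after 10 January 2003 — is 10 July 2003.
The emergency suspension of filing deadlines from 7 March 2003 to 31 October 2003 tolled the period for 238 days, extending the deadline to 4 March 2004.
None of the other events listed affects the running of the period under the stated rules.
The 4 June 2004 filing falls after the 4 March 2004 deadline; the claim is time-barred.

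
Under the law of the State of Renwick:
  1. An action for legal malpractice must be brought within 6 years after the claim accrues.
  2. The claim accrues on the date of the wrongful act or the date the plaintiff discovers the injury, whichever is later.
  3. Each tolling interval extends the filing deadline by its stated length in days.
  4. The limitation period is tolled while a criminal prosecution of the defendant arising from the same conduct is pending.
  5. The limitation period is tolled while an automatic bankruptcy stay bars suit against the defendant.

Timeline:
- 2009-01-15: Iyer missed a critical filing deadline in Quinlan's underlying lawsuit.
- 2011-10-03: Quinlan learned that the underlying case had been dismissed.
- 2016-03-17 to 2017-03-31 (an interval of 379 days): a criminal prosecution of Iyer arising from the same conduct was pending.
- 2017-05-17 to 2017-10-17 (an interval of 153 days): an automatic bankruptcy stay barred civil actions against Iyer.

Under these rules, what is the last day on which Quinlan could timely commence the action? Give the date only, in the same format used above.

Taking the later of the act (2009-01-15) and discovery (2011-10-03), the claim accrued on 2011-10-03.
Adding the 6 years base period to 2011-10-03 gives a deadline of 2017-10-03, before any tolling.
The period was tolled for 379 days by the pending criminal prosecution (2016-03-17 to 2017-03-31), pushing the deadline to 2018-10-17.
Because the automatic bankruptcy stay ran from 2017-05-17 to 2017-10-17, the deadline is extended by 153 days to 2019-03-19.

2019-03-19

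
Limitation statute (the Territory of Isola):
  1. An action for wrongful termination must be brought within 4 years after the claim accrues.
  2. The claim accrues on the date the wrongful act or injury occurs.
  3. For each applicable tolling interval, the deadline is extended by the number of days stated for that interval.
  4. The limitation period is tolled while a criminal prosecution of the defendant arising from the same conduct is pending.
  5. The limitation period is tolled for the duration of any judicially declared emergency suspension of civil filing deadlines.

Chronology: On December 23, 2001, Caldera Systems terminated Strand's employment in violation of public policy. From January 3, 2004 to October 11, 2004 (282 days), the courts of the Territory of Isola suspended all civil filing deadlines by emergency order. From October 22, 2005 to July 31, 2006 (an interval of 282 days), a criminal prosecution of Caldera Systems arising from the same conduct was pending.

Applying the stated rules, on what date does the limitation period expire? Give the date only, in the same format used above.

July 10, 2007

The claim accrued on December 23, 2001, the date of the act.
4 years from December 23, 2001 is December 23, 2005.
The period was tolled for 282 days by the emergency suspension of filing deadlines (January 3, 2004 to October 11, 2004), pushing the deadline to October 1, 2006.
The pending criminal prosecution from October 22, 2005 to July 31, 2006 tolled the period for 282 days, extending the deadline to July 10, 2007.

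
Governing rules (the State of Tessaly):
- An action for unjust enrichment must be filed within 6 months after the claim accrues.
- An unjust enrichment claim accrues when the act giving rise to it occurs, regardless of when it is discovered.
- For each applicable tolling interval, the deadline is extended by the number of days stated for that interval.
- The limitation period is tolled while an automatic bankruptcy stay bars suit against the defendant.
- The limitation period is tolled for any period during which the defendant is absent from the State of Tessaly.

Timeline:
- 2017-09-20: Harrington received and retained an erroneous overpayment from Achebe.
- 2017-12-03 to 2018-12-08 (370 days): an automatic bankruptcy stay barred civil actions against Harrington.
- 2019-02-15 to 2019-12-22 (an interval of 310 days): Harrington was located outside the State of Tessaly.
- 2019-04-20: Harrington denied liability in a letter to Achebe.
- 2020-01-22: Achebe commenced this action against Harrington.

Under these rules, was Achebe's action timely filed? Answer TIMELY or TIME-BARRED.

TIMELY

The claim accrued on 2017-09-20, when the wrongful act occurred.
The untolled deadline — 6 months after 2017-09-20 — is 2018-03-20.
The automatic bankruptcy stay from 2017-12-03 to 2018-12-08 tolled the period for 370 days, extending the deadline to 2019-03-25.
Because the defendant's absence from the jurisdiction ran from 2019-02-15 to 2019-12-22, the deadline is extended by 310 days to 2020-01-29.
Nothing else in the chronology tolls or restarts the period.
Achebe filed on 2020-01-22, before the 2020-01-29 deadline, so the action is timely.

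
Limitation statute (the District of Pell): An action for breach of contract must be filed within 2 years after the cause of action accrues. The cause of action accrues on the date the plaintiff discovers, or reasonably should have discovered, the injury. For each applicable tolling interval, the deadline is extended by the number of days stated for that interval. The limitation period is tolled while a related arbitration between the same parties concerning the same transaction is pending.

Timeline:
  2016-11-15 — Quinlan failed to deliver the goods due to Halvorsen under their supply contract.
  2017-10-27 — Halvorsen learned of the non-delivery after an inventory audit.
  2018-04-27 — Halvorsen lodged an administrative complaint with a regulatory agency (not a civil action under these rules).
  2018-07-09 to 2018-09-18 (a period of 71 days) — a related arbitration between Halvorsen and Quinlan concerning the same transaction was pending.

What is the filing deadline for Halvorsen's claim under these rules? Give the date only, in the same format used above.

The claim did not accrue until Halvorsen discovered the injury on 2017-10-27; the 2016-11-15 act date does not start the clock under the stated rule.
The untolled deadline — 2 years after 2017-10-27 — is 2019-10-27.
The period was tolled for 71 days by the pending related arbitration (2018-07-09 to 2018-09-18), pushing the deadline to 2020-01-06.
The other events in the timeline have no effect on the limitation period under the stated rules.

2020-01-06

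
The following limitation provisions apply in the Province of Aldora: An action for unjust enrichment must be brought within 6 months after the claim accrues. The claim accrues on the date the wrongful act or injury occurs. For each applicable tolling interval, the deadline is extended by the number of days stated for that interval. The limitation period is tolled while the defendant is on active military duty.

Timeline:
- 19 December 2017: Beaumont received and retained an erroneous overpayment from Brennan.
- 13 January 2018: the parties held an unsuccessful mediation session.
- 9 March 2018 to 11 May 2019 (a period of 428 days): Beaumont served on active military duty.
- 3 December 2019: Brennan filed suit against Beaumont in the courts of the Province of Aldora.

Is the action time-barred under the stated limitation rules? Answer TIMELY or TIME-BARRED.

TIME-BARRED

The claim accrued on 19 December 2017, when the wrongful act occurred.
6 months from 19 December 2017 is 19 June 2018.
The defendant's active military service from 9 March 2018 to 11 May 2019 tolled the period for 428 days, extending the deadline to 21 August 2019.
Nothing else in the chronology tolls or restarts the period.
Filing on 3 December 2019 missed the 21 August 2019 deadline — the action is time-barred.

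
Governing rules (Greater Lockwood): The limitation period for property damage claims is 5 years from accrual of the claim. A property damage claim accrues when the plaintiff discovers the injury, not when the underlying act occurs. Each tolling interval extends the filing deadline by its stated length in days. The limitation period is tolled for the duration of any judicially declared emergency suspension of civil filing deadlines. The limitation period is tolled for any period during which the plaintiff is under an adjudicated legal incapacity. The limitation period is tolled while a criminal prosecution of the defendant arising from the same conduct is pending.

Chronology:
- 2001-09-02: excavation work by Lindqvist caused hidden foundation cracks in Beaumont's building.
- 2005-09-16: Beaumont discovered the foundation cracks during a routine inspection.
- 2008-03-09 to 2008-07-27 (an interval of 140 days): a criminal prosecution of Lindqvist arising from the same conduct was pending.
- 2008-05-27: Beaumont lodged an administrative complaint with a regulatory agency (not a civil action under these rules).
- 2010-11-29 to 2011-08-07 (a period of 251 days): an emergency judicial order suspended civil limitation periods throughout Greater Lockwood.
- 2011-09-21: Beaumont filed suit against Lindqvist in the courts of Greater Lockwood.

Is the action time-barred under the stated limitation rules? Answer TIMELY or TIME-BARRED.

Accrual is tied to discovery, so the period began on 2005-09-16 rather than on 2001-09-02 when the act occurred.
5 years from 2005-09-16 is 2010-09-16.
The pending criminal prosecution from 2008-03-09 to 2008-07-27 tolled the period for 140 days, extending the deadline to 2011-02-03.
The period was tolled for 251 days by the emergency suspension of filing deadlines (2010-11-29 to 2011-08-07), pushing the deadline to 2011-10-12.
The other events in the timeline have no effect on the limitation period under the stated rules.
Filing on 2011-09-21 beat the 2011-10-12 deadline — the action is timely.

TIMELY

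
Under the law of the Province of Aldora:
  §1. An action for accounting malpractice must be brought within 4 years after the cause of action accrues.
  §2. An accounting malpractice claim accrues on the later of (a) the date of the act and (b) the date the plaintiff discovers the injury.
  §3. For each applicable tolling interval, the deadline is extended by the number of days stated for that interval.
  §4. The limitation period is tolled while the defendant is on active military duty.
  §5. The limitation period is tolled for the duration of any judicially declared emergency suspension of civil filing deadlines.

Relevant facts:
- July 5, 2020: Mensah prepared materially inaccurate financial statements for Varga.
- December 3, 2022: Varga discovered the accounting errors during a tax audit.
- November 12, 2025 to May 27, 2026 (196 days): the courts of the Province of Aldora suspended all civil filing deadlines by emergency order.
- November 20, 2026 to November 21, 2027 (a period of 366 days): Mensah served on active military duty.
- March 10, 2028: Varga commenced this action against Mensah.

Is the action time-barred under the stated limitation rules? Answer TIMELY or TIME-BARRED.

Taking the later of the act (July 5, 2020) and discovery (December 3, 2022), the claim accrued on December 3, 2022.
Adding the 4 years base period to December 3, 2022 gives a deadline of December 3, 2026, before any tolling.
The emergency suspension of filing deadlines from November 12, 2025 to May 27, 2026 tolled the period for 196 days, extending the deadline to June 17, 2027.
The defendant's active military service from November 20, 2026 to November 21, 2027 tolled the period for 366 days, extending the deadline to June 17, 2028.
The March 10, 2028 filing precedes the June 17, 2028 deadline; the claim is timely.

TIMELY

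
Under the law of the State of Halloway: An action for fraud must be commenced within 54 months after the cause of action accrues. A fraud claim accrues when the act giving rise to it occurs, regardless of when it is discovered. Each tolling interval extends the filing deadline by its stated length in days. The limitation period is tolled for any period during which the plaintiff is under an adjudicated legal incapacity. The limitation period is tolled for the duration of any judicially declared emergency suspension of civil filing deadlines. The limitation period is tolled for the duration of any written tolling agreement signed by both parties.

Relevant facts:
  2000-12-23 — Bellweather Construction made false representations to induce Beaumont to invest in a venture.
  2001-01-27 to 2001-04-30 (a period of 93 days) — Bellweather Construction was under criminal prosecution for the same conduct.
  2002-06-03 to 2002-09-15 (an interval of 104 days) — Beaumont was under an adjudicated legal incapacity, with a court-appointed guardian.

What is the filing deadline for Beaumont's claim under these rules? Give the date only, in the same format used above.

2005-10-05

The claim accrued on 2000-12-23, when the wrongful act occurred.
Adding the 54 months base period to 2000-12-23 gives a deadline of 2005-06-23, before any tolling.
The period was tolled for 104 days by the plaintiff's legal incapacity (2002-06-03 to 2002-09-15), pushing the deadline to 2005-10-05.
No stated provision tolls the period for a criminal prosecution, so the interval from 2001-01-27 to 2001-04-30 has no effect on the deadline.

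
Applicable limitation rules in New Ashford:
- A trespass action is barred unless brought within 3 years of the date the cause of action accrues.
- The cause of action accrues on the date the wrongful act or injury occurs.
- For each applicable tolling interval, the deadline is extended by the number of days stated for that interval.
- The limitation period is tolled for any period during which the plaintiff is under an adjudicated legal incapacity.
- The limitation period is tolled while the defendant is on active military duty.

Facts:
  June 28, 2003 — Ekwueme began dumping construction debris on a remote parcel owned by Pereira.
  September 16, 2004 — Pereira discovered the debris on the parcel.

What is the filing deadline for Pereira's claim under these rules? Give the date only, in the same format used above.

June 28, 2006

The claim accrued on June 28, 2003, when the wrongful act occurred; under the stated occurrence rule the September 16, 2004 discovery does not delay accrual.
Adding the 3 years base period to June 28, 2003 gives a deadline of June 28, 2006, before any tolling.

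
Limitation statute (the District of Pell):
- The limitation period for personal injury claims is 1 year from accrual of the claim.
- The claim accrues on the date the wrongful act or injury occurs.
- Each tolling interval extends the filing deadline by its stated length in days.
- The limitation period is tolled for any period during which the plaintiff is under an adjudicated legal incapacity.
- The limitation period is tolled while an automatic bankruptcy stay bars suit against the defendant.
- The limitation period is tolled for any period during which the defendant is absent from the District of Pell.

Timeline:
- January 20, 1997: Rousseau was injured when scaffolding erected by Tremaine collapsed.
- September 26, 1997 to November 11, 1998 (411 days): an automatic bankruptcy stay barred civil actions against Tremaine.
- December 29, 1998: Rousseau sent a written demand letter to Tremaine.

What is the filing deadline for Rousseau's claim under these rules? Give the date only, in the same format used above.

March 7, 1999

The claim accrued on January 20, 1997, when the wrongful act occurred.
Adding the 1 year base period to January 20, 1997 gives a deadline of January 20, 1998, before any tolling.
The period was tolled for 411 days by the automatic bankruptcy stay (September 26, 1997 to November 11, 1998), pushing the deadline to March 7, 1999.
The other events in the timeline have no effect on the limitation period under the stated rules.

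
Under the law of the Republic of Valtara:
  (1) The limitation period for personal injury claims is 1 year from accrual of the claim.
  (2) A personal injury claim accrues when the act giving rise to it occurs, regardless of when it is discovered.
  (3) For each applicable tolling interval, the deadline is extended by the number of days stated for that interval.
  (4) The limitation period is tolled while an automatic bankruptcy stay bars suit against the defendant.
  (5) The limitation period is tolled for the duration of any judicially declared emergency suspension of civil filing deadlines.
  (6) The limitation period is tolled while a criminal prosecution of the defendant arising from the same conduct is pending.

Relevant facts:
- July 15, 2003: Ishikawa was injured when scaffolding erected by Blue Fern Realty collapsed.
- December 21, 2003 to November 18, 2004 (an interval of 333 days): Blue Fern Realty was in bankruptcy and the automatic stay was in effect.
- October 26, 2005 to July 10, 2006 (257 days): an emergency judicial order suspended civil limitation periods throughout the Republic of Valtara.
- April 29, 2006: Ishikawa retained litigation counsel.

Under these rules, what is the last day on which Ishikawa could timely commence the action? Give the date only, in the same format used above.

June 13, 2005

The claim accrued on July 15, 2003, the date of the act.
1 year from July 15, 2003 is July 15, 2004.
The automatic bankruptcy stay from December 21, 2003 to November 18, 2004 tolled the period for 333 days, extending the deadline to June 13, 2005.
The emergency suspension of filing deadlines from October 26, 2005 to July 10, 2006 began after the period had already run on June 13, 2005, so it has no tolling effect.
None of the other events listed affects the running of the period under the stated rules.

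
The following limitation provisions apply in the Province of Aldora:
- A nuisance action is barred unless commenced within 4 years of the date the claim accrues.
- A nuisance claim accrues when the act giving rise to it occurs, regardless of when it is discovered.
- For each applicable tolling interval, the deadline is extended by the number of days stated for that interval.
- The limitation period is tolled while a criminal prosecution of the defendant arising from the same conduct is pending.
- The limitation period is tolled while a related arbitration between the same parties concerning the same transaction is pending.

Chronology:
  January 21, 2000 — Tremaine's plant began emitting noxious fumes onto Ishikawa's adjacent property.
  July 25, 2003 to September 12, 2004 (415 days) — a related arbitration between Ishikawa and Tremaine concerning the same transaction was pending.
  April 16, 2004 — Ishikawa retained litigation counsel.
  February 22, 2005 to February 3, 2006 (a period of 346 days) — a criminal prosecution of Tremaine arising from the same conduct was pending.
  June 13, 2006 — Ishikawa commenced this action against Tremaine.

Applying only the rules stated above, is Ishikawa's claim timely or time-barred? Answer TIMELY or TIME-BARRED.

The claim accrued on January 21, 2000, the date of the act.
4 years from January 21, 2000 is January 21, 2004.
The period was tolled for 415 days by the pending related arbitration (July 25, 2003 to September 12, 2004), pushing the deadline to March 11, 2005.
The pending criminal prosecution from February 22, 2005 to February 3, 2006 tolled the period for 346 days, extending the deadline to February 20, 2006.
None of the other events listed affects the running of the period under the stated rules.
The June 13, 2006 filing falls after the February 20, 2006 deadline; the claim is time-barred.

TIME-BARRED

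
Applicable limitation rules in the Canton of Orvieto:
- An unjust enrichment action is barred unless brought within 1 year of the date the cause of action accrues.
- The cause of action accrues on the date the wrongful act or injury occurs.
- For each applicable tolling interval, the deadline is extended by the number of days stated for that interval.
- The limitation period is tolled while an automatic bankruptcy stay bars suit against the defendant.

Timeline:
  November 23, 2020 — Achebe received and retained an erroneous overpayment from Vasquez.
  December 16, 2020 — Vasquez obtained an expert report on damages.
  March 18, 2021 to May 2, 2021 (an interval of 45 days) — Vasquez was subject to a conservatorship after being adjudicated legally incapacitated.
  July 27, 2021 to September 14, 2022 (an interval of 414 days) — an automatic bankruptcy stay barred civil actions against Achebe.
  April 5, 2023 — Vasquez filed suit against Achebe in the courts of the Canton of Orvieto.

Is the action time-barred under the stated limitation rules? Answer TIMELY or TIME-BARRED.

The limitation period began to run on November 23, 2020.
1 year from November 23, 2020 is November 23, 2021.
The period was tolled for 414 days by the automatic bankruptcy stay (July 27, 2021 to September 14, 2022), pushing the deadline to January 11, 2023.
The plaintiff's legal incapacity from March 18, 2021 to May 2, 2021 does not toll the period, because no stated rule makes the plaintiff's incapacity a tolling event.
None of the other events listed affects the running of the period under the stated rules.
The April 5, 2023 filing falls after the January 11, 2023 deadline; the claim is time-barred.

TIME-BARRED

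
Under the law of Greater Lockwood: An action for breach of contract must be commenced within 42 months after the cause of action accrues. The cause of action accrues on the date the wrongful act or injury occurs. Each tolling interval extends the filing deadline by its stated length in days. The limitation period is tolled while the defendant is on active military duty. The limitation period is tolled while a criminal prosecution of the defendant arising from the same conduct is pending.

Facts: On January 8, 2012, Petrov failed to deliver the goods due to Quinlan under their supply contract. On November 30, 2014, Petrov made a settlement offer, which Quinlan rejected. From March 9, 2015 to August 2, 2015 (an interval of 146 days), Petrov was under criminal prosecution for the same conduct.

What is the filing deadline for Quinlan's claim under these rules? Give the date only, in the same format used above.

The cause of action accrued on January 8, 2012, the date of the act.
Adding the 42 months base period to January 8, 2012 gives a deadline of July 8, 2015, before any tolling.
Because the pending criminal prosecution ran from March 9, 2015 to August 2, 2015, the deadline is extended by 146 days to December 1, 2015.
The other events in the timeline have no effect on the limitation period under the stated rules.

December 1, 2015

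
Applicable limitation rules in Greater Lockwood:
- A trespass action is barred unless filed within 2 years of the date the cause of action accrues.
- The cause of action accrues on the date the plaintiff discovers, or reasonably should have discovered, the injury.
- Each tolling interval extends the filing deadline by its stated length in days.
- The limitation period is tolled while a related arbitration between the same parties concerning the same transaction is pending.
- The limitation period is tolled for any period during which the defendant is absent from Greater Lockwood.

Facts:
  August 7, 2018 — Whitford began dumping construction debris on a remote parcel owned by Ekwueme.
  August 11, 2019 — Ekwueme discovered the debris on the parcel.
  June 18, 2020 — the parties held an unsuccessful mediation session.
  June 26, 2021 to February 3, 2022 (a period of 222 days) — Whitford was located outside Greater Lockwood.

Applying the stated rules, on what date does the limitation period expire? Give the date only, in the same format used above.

March 21, 2022

The claim did not accrue until Ekwueme discovered the injury on August 11, 2019; the August 7, 2018 act date does not start the clock under the stated rule.
2 years from August 11, 2019 is August 11, 2021.
The defendant's absence from the jurisdiction from June 26, 2021 to February 3, 2022 tolled the period for 222 days, extending the deadline to March 21, 2022.
Nothing else in the chronology tolls or restarts the period.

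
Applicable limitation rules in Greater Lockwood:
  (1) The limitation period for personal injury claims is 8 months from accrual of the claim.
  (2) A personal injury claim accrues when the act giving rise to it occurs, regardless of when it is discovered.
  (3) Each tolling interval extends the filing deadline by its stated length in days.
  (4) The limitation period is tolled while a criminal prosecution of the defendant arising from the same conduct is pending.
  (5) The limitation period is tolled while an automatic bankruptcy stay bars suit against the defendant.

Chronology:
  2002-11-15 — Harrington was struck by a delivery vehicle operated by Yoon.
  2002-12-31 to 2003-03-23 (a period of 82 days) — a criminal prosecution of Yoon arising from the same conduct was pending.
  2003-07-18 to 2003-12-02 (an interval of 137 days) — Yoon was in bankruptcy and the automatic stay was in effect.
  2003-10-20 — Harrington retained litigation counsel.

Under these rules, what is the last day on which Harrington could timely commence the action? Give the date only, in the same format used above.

2004-02-19

The limitation period began to run on 2002-11-15.
The untolled deadline — 8 months after 2002-11-15 — is 2003-07-15.
The pending criminal prosecution from 2002-12-31 to 2003-03-23 tolled the period for 82 days, extending the deadline to 2003-10-05.
The automatic bankruptcy stay from 2003-07-18 to 2003-12-02 tolled the period for 137 days, extending the deadline to 2004-02-19.
The other events in the timeline have no effect on the limitation period under the stated rules.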